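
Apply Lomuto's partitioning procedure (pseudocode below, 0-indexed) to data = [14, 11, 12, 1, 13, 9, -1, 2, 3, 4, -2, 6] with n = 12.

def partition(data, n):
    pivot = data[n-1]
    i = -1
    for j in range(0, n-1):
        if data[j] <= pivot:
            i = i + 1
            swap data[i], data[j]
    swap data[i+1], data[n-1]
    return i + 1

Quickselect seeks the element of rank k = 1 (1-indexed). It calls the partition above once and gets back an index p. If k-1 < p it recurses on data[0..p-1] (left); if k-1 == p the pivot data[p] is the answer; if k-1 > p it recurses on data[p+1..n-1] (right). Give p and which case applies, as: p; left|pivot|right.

6; left

pivot = data[11] = 6; i = -1
j=0: data[0]=14 > 6 → no swap
j=1: data[1]=11 > 6 → no swap
j=2: data[2]=12 > 6 → no swap
j=3: data[3]=1 ≤ 6 → i=0, swap data[0],data[3] → [1, 11, 12, 14, 13, 9, -1, 2, 3, 4, -2, 6]
j=4: data[4]=13 > 6 → no swap
j=5: data[5]=9 > 6 → no swap
j=6: data[6]=-1 ≤ 6 → i=1, swap data[1],data[6] → [1, -1, 12, 14, 13, 9, 11, 2, 3, 4, -2, 6]
j=7: data[7]=2 ≤ 6 → i=2, swap data[2],data[7] → [1, -1, 2, 14, 13, 9, 11, 12, 3, 4, -2, 6]
j=8: data[8]=3 ≤ 6 → i=3, swap data[3],data[8] → [1, -1, 2, 3, 13, 9, 11, 12, 14, 4, -2, 6]
j=9: data[9]=4 ≤ 6 → i=4, swap data[4],data[9] → [1, -1, 2, 3, 4, 9, 11, 12, 14, 13, -2, 6]
j=10: data[10]=-2 ≤ 6 → i=5, swap data[5],data[10] → [1, -1, 2, 3, 4, -2, 11, 12, 14, 13, 9, 6]
final swap data[6],data[11] → [1, -1, 2, 3, 4, -2, 6, 12, 14, 13, 9, 11]; return 6
p = 6; k-1 = 0 < 6 ⇒ left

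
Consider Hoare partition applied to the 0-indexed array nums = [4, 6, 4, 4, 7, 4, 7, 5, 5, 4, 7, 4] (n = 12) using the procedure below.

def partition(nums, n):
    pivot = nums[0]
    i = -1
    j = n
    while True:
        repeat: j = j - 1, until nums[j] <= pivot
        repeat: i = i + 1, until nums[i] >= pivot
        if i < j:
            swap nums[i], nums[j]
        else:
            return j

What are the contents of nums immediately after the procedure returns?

[4, 4, 4, 4, 7, 4, 7, 5, 5, 6, 7, 4]

pivot = nums[0] = 4; i = -1, j = 12
j→11 (nums[11]=4≤4), i→0 (nums[0]=4≥4); i<j, swap → [4, 6, 4, 4, 7, 4, 7, 5, 5, 4, 7, 4]
j→9 (nums[9]=4≤4), i→1 (nums[1]=6≥4); i<j, swap → [4, 4, 4, 4, 7, 4, 7, 5, 5, 6, 7, 4]
j→5 (nums[5]=4≤4), i→2 (nums[2]=4≥4); i<j, swap → [4, 4, 4, 4, 7, 4, 7, 5, 5, 6, 7, 4]
j→3, i→3; i≥j, return j=3. nums = [4, 4, 4, 4, 7, 4, 7, 5, 5, 6, 7, 4]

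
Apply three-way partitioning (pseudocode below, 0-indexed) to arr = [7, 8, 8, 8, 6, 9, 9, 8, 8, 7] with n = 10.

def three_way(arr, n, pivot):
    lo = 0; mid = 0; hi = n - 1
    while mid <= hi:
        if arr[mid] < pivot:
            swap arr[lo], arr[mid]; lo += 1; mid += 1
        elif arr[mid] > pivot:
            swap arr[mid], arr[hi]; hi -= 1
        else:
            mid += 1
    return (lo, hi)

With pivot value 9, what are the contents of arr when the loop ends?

[7, 8, 8, 8, 6, 8, 8, 7, 9, 9]

lo=0 mid=0 hi=9
7<9: swap(0,0), lo=1 mid=1 ⇒ [7, 8, 8, 8, 6, 9, 9, 8, 8, 7]
8<9: swap(1,1), lo=2 mid=2 ⇒ [7, 8, 8, 8, 6, 9, 9, 8, 8, 7]
8<9: swap(2,2), lo=3 mid=3 ⇒ [7, 8, 8, 8, 6, 9, 9, 8, 8, 7]
8<9: swap(3,3), lo=4 mid=4 ⇒ [7, 8, 8, 8, 6, 9, 9, 8, 8, 7]
6<9: swap(4,4), lo=5 mid=5 ⇒ [7, 8, 8, 8, 6, 9, 9, 8, 8, 7]
9=9: mid=6
9=9: mid=7
8<9: swap(5,7), lo=6 mid=8 ⇒ [7, 8, 8, 8, 6, 8, 9, 9, 8, 7]
8<9: swap(6,8), lo=7 mid=9 ⇒ [7, 8, 8, 8, 6, 8, 8, 9, 9, 7]
7<9: swap(7,9), lo=8 mid=10 ⇒ [7, 8, 8, 8, 6, 8, 8, 7, 9, 9]
done. lo=8 hi=9; arr=[7, 8, 8, 8, 6, 8, 8, 7, 9, 9]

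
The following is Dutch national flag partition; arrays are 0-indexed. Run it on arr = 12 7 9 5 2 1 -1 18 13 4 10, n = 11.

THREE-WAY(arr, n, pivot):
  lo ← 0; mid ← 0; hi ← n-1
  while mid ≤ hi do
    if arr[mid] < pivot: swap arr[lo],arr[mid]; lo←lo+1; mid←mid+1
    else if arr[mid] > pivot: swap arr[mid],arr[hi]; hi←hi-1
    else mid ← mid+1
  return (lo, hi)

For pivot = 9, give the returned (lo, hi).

(6, 6)

lo=0 mid=0 hi=10
12>9: swap(0,10), hi=9 ⇒ 10 7 9 5 2 1 -1 18 13 4 12
10>9: swap(0,9), hi=8 ⇒ 4 7 9 5 2 1 -1 18 13 10 12
4<9: swap(0,0), lo=1 mid=1 ⇒ 4 7 9 5 2 1 -1 18 13 10 12
7<9: swap(1,1), lo=2 mid=2 ⇒ 4 7 9 5 2 1 -1 18 13 10 12
9=9: mid=3
5<9: swap(2,3), lo=3 mid=4 ⇒ 4 7 5 9 2 1 -1 18 13 10 12
2<9: swap(3,4), lo=4 mid=5 ⇒ 4 7 5 2 9 1 -1 18 13 10 12
1<9: swap(4,5), lo=5 mid=6 ⇒ 4 7 5 2 1 9 -1 18 13 10 12
-1<9: swap(5,6), lo=6 mid=7 ⇒ 4 7 5 2 1 -1 9 18 13 10 12
18>9: swap(7,8), hi=7 ⇒ 4 7 5 2 1 -1 9 13 18 10 12
13>9: swap(7,7), hi=6 ⇒ 4 7 5 2 1 -1 9 13 18 10 12
done. lo=6 hi=6; arr=4 7 5 2 1 -1 9 13 18 10 12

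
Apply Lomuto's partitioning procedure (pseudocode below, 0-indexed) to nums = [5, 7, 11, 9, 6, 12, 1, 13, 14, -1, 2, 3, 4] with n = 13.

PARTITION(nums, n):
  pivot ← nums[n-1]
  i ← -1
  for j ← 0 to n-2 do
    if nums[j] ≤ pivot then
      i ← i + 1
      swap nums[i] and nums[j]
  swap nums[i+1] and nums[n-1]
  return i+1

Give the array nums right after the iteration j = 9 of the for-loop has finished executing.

[1, -1, 11, 9, 6, 12, 5, 13, 14, 7, 2, 3, 4]

pivot = nums[12] = 4; i = -1
j=0: nums[0]=5 > 4 → no swap
j=1: nums[1]=7 > 4 → no swap
j=2: nums[2]=11 > 4 → no swap
j=3: nums[3]=9 > 4 → no swap
j=4: nums[4]=6 > 4 → no swap
j=5: nums[5]=12 > 4 → no swap
j=6: nums[6]=1 ≤ 4 → i=0, swap nums[0],nums[6] → [1, 7, 11, 9, 6, 12, 5, 13, 14, -1, 2, 3, 4]
j=7: nums[7]=13 > 4 → no swap
j=8: nums[8]=14 > 4 → no swap
j=9: nums[9]=-1 ≤ 4 → i=1, swap nums[1],nums[9] → [1, -1, 11, 9, 6, 12, 5, 13, 14, 7, 2, 3, 4]
(after j=9) nums = [1, -1, 11, 9, 6, 12, 5, 13, 14, 7, 2, 3, 4]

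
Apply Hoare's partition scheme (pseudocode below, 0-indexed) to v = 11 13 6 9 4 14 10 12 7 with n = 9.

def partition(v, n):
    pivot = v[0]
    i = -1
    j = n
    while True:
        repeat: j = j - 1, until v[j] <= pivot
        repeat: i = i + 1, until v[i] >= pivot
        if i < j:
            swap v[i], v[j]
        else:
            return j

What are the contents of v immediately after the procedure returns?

7 10 6 9 4 14 13 12 11

pivot=11
j stops at 8 (7), i stops at 0 (11); swap ⇒ 7 13 6 9 4 14 10 12 11
j stops at 6 (10), i stops at 1 (13); swap ⇒ 7 10 6 9 4 14 13 12 11
j stops at 4, i stops at 5; i≥j ⇒ return 4. v=7 10 6 9 4 14 13 12 11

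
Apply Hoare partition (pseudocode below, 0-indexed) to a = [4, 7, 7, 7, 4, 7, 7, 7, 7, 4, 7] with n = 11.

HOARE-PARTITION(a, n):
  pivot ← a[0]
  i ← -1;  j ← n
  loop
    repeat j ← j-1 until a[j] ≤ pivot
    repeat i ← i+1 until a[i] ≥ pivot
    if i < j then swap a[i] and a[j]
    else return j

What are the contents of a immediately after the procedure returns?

[4, 4, 7, 7, 7, 7, 7, 7, 7, 4, 7]

pivot=4
j stops at 9 (4), i stops at 0 (4); swap ⇒ [4, 7, 7, 7, 4, 7, 7, 7, 7, 4, 7]
j stops at 4 (4), i stops at 1 (7); swap ⇒ [4, 4, 7, 7, 7, 7, 7, 7, 7, 4, 7]
j stops at 1, i stops at 2; i≥j ⇒ return 1. a=[4, 4, 7, 7, 7, 7, 7, 7, 7, 4, 7]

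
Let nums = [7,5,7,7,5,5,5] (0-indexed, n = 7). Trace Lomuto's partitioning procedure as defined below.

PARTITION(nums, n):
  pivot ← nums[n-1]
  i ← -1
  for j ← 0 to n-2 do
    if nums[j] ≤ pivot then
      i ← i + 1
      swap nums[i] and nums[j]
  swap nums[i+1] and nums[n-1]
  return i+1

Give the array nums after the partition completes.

pivot=5, i=-1
j=0: 7>5, skip
j=1: 5≤5, i=0, swap(0,1) ⇒ [5,7,7,7,5,5,5]
j=2: 7>5, skip
j=3: 7>5, skip
j=4: 5≤5, i=1, swap(1,4) ⇒ [5,5,7,7,7,5,5]
j=5: 5≤5, i=2, swap(2,5) ⇒ [5,5,5,7,7,7,5]
swap(3,6) ⇒ [5,5,5,5,7,7,7]; return 3

[5,5,5,5,7,7,7]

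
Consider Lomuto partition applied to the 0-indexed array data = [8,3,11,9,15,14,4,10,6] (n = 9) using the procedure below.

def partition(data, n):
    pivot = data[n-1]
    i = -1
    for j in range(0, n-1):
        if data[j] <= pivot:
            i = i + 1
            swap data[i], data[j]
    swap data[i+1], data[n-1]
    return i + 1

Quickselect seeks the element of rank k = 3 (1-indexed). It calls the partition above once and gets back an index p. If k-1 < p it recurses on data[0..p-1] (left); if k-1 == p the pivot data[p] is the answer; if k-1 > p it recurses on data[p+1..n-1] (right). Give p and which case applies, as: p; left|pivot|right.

pivot = data[8] = 6; i = -1
j=0: data[0]=8 > 6 → no swap
j=1: data[1]=3 ≤ 6 → i=0, swap data[0],data[1] → [3,8,11,9,15,14,4,10,6]
j=2: data[2]=11 > 6 → no swap
j=3: data[3]=9 > 6 → no swap
j=4: data[4]=15 > 6 → no swap
j=5: data[5]=14 > 6 → no swap
j=6: data[6]=4 ≤ 6 → i=1, swap data[1],data[6] → [3,4,11,9,15,14,8,10,6]
j=7: data[7]=10 > 6 → no swap
final swap data[2],data[8] → [3,4,6,9,15,14,8,10,11]; return 2
p = 2; k-1 = 2 == 2 ⇒ pivot

2; pivot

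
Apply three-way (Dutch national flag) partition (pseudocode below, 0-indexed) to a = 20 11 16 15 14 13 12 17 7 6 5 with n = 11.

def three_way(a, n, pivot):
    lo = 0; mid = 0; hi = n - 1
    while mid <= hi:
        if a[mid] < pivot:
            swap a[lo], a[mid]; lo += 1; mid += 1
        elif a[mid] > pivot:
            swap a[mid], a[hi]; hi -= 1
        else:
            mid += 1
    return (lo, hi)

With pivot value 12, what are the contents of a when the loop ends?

5 11 6 7 12 13 17 14 15 16 20

pivot = 12; lo=0, mid=0, hi=10
a[mid]=20>12: swap a[0],a[10]; hi=9 → 5 11 16 15 14 13 12 17 7 6 20
a[mid]=5<12: swap a[0],a[0]; lo=1,mid=1 → 5 11 16 15 14 13 12 17 7 6 20
a[mid]=11<12: swap a[1],a[1]; lo=2,mid=2 → 5 11 16 15 14 13 12 17 7 6 20
a[mid]=16>12: swap a[2],a[9]; hi=8 → 5 11 6 15 14 13 12 17 7 16 20
a[mid]=6<12: swap a[2],a[2]; lo=3,mid=3 → 5 11 6 15 14 13 12 17 7 16 20
a[mid]=15>12: swap a[3],a[8]; hi=7 → 5 11 6 7 14 13 12 17 15 16 20
a[mid]=7<12: swap a[3],a[3]; lo=4,mid=4 → 5 11 6 7 14 13 12 17 15 16 20
a[mid]=14>12: swap a[4],a[7]; hi=6 → 5 11 6 7 17 13 12 14 15 16 20
a[mid]=17>12: swap a[4],a[6]; hi=5 → 5 11 6 7 12 13 17 14 15 16 20
a[mid]=12=12: mid=5
a[mid]=13>12: swap a[5],a[5]; hi=4 → 5 11 6 7 12 13 17 14 15 16 20
end: lo=4, hi=4; a = 5 11 6 7 12 13 17 14 15 16 20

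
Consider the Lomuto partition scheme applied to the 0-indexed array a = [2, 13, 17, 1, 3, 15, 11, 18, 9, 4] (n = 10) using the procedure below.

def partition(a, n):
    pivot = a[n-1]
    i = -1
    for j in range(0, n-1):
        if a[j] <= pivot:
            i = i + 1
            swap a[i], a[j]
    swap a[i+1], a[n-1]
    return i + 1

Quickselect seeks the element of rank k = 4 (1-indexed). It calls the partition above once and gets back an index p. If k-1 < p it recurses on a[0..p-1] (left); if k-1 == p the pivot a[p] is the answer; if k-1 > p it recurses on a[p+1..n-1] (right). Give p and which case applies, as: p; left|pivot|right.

3; pivot

pivot = a[9] = 4; i = -1
j=0: a[0]=2 ≤ 4 → i=0, swap a[0],a[0] (no change) → [2, 13, 17, 1, 3, 15, 11, 18, 9, 4]
j=1: a[1]=13 > 4 → no swap
j=2: a[2]=17 > 4 → no swap
j=3: a[3]=1 ≤ 4 → i=1, swap a[1],a[3] → [2, 1, 17, 13, 3, 15, 11, 18, 9, 4]
j=4: a[4]=3 ≤ 4 → i=2, swap a[2],a[4] → [2, 1, 3, 13, 17, 15, 11, 18, 9, 4]
j=5: a[5]=15 > 4 → no swap
j=6: a[6]=11 > 4 → no swap
j=7: a[7]=18 > 4 → no swap
j=8: a[8]=9 > 4 → no swap
final swap a[3],a[9] → [2, 1, 3, 4, 17, 15, 11, 18, 9, 13]; return 3
p = 3; k-1 = 3 == 3 ⇒ pivot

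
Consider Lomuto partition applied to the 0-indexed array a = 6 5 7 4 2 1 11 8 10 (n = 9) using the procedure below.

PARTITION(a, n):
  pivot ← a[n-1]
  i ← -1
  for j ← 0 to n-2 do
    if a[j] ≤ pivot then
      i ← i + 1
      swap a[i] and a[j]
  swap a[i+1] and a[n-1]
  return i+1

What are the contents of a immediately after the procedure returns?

pivot = a[8] = 10; i = -1
j=0: a[0]=6 ≤ 10 → i=0, swap a[0],a[0] (no change) → 6 5 7 4 2 1 11 8 10
j=1: a[1]=5 ≤ 10 → i=1, swap a[1],a[1] (no change) → 6 5 7 4 2 1 11 8 10
j=2: a[2]=7 ≤ 10 → i=2, swap a[2],a[2] (no change) → 6 5 7 4 2 1 11 8 10
j=3: a[3]=4 ≤ 10 → i=3, swap a[3],a[3] (no change) → 6 5 7 4 2 1 11 8 10
j=4: a[4]=2 ≤ 10 → i=4, swap a[4],a[4] (no change) → 6 5 7 4 2 1 11 8 10
j=5: a[5]=1 ≤ 10 → i=5, swap a[5],a[5] (no change) → 6 5 7 4 2 1 11 8 10
j=6: a[6]=11 > 10 → no swap
j=7: a[7]=8 ≤ 10 → i=6, swap a[6],a[7] → 6 5 7 4 2 1 8 11 10
final swap a[7],a[8] → 6 5 7 4 2 1 8 10 11; return 7

6 5 7 4 2 1 8 10 11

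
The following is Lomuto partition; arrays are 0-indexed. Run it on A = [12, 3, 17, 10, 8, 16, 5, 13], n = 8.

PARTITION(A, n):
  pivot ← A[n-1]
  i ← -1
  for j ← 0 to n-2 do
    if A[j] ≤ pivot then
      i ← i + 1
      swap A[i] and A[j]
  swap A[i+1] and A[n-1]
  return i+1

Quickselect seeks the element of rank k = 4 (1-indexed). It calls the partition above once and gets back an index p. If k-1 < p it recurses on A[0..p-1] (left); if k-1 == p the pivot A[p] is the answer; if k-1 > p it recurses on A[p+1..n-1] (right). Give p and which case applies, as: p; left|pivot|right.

pivot=13, i=-1
j=0: 12≤13, i=0, swap(0,0) ⇒ [12, 3, 17, 10, 8, 16, 5, 13]
j=1: 3≤13, i=1, swap(1,1) ⇒ [12, 3, 17, 10, 8, 16, 5, 13]
j=2: 17>13, skip
j=3: 10≤13, i=2, swap(2,3) ⇒ [12, 3, 10, 17, 8, 16, 5, 13]
j=4: 8≤13, i=3, swap(3,4) ⇒ [12, 3, 10, 8, 17, 16, 5, 13]
j=5: 16>13, skip
j=6: 5≤13, i=4, swap(4,6) ⇒ [12, 3, 10, 8, 5, 16, 17, 13]
swap(5,7) ⇒ [12, 3, 10, 8, 5, 13, 17, 16]; return 5
p = 5; k-1 = 3 < 5 ⇒ left

5; left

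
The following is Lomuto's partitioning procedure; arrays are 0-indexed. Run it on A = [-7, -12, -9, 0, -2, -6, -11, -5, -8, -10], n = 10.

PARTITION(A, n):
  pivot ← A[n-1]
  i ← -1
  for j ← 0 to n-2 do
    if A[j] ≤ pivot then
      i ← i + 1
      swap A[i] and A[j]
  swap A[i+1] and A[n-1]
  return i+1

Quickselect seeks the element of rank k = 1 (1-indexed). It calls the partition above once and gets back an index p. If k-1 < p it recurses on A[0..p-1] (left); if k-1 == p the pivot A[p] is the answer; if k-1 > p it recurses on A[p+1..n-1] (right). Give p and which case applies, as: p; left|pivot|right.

2; left

pivot = A[9] = -10; i = -1
j=0: A[0]=-7 > -10 → no swap
j=1: A[1]=-12 ≤ -10 → i=0, swap A[0],A[1] → [-12, -7, -9, 0, -2, -6, -11, -5, -8, -10]
j=2: A[2]=-9 > -10 → no swap
j=3: A[3]=0 > -10 → no swap
j=4: A[4]=-2 > -10 → no swap
j=5: A[5]=-6 > -10 → no swap
j=6: A[6]=-11 ≤ -10 → i=1, swap A[1],A[6] → [-12, -11, -9, 0, -2, -6, -7, -5, -8, -10]
j=7: A[7]=-5 > -10 → no swap
j=8: A[8]=-8 > -10 → no swap
final swap A[2],A[9] → [-12, -11, -10, 0, -2, -6, -7, -5, -8, -9]; return 2
p = 2; k-1 = 0 < 2 ⇒ left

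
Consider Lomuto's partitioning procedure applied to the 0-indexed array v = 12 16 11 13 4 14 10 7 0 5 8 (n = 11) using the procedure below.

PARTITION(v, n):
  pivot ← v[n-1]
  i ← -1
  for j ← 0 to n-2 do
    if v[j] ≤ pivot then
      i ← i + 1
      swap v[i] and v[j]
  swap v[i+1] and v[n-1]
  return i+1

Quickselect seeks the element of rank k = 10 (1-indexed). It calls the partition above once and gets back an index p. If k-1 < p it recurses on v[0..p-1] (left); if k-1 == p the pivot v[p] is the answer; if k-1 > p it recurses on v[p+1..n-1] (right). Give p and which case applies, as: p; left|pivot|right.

pivot = v[10] = 8; i = -1
j=0: v[0]=12 > 8 → no swap
j=1: v[1]=16 > 8 → no swap
j=2: v[2]=11 > 8 → no swap
j=3: v[3]=13 > 8 → no swap
j=4: v[4]=4 ≤ 8 → i=0, swap v[0],v[4] → 4 16 11 13 12 14 10 7 0 5 8
j=5: v[5]=14 > 8 → no swap
j=6: v[6]=10 > 8 → no swap
j=7: v[7]=7 ≤ 8 → i=1, swap v[1],v[7] → 4 7 11 13 12 14 10 16 0 5 8
j=8: v[8]=0 ≤ 8 → i=2, swap v[2],v[8] → 4 7 0 13 12 14 10 16 11 5 8
j=9: v[9]=5 ≤ 8 → i=3, swap v[3],v[9] → 4 7 0 5 12 14 10 16 11 13 8
final swap v[4],v[10] → 4 7 0 5 8 14 10 16 11 13 12; return 4
p = 4; k-1 = 9 > 4 ⇒ right

4; right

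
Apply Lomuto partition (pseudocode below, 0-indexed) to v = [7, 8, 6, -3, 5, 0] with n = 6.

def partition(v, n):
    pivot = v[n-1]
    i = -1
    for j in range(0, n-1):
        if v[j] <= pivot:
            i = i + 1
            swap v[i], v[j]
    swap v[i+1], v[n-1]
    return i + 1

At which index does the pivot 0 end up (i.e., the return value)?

1

pivot=0, i=-1
j=0: 7>0, skip
j=1: 8>0, skip
j=2: 6>0, skip
j=3: -3≤0, i=0, swap(0,3) ⇒ [-3, 8, 6, 7, 5, 0]
j=4: 5>0, skip
swap(1,5) ⇒ [-3, 0, 6, 7, 5, 8]; return 1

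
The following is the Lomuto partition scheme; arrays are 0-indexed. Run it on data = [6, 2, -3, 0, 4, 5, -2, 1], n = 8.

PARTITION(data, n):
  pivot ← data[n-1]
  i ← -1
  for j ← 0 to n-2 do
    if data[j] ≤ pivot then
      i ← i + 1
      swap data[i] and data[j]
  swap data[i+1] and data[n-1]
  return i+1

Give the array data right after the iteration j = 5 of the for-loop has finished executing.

pivot=1, i=-1
j=0: 6>1, skip
j=1: 2>1, skip
j=2: -3≤1, i=0, swap(0,2) ⇒ [-3, 2, 6, 0, 4, 5, -2, 1]
j=3: 0≤1, i=1, swap(1,3) ⇒ [-3, 0, 6, 2, 4, 5, -2, 1]
j=4: 4>1, skip
j=5: 5>1, skip
(after j=5) data = [-3, 0, 6, 2, 4, 5, -2, 1]

[-3, 0, 6, 2, 4, 5, -2, 1]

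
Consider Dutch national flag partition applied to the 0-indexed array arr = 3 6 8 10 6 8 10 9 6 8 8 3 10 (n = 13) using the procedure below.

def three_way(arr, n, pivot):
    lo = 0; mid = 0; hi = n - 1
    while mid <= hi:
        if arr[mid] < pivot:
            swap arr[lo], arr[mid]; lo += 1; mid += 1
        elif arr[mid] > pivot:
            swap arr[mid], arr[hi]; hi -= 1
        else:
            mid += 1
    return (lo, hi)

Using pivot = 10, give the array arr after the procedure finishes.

lo=0 mid=0 hi=12
3<10: swap(0,0), lo=1 mid=1 ⇒ 3 6 8 10 6 8 10 9 6 8 8 3 10
6<10: swap(1,1), lo=2 mid=2 ⇒ 3 6 8 10 6 8 10 9 6 8 8 3 10
8<10: swap(2,2), lo=3 mid=3 ⇒ 3 6 8 10 6 8 10 9 6 8 8 3 10
10=10: mid=4
6<10: swap(3,4), lo=4 mid=5 ⇒ 3 6 8 6 10 8 10 9 6 8 8 3 10
8<10: swap(4,5), lo=5 mid=6 ⇒ 3 6 8 6 8 10 10 9 6 8 8 3 10
10=10: mid=7
9<10: swap(5,7), lo=6 mid=8 ⇒ 3 6 8 6 8 9 10 10 6 8 8 3 10
6<10: swap(6,8), lo=7 mid=9 ⇒ 3 6 8 6 8 9 6 10 10 8 8 3 10
8<10: swap(7,9), lo=8 mid=10 ⇒ 3 6 8 6 8 9 6 8 10 10 8 3 10
8<10: swap(8,10), lo=9 mid=11 ⇒ 3 6 8 6 8 9 6 8 8 10 10 3 10
3<10: swap(9,11), lo=10 mid=12 ⇒ 3 6 8 6 8 9 6 8 8 3 10 10 10
10=10: mid=13
done. lo=10 hi=12; arr=3 6 8 6 8 9 6 8 8 3 10 10 10

3 6 8 6 8 9 6 8 8 3 10 10 10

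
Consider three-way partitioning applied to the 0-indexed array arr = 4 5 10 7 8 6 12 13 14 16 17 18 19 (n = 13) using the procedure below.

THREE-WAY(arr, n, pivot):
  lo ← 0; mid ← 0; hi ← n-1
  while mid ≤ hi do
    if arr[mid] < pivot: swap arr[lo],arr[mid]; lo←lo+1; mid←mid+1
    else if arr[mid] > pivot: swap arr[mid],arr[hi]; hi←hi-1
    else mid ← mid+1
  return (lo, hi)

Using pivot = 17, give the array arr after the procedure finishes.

4 5 10 7 8 6 12 13 14 16 17 19 18

lo=0 mid=0 hi=12
4<17: swap(0,0), lo=1 mid=1 ⇒ 4 5 10 7 8 6 12 13 14 16 17 18 19
5<17: swap(1,1), lo=2 mid=2 ⇒ 4 5 10 7 8 6 12 13 14 16 17 18 19
10<17: swap(2,2), lo=3 mid=3 ⇒ 4 5 10 7 8 6 12 13 14 16 17 18 19
7<17: swap(3,3), lo=4 mid=4 ⇒ 4 5 10 7 8 6 12 13 14 16 17 18 19
8<17: swap(4,4), lo=5 mid=5 ⇒ 4 5 10 7 8 6 12 13 14 16 17 18 19
6<17: swap(5,5), lo=6 mid=6 ⇒ 4 5 10 7 8 6 12 13 14 16 17 18 19
12<17: swap(6,6), lo=7 mid=7 ⇒ 4 5 10 7 8 6 12 13 14 16 17 18 19
13<17: swap(7,7), lo=8 mid=8 ⇒ 4 5 10 7 8 6 12 13 14 16 17 18 19
14<17: swap(8,8), lo=9 mid=9 ⇒ 4 5 10 7 8 6 12 13 14 16 17 18 19
16<17: swap(9,9), lo=10 mid=10 ⇒ 4 5 10 7 8 6 12 13 14 16 17 18 19
17=17: mid=11
18>17: swap(11,12), hi=11 ⇒ 4 5 10 7 8 6 12 13 14 16 17 19 18
19>17: swap(11,11), hi=10 ⇒ 4 5 10 7 8 6 12 13 14 16 17 19 18
done. lo=10 hi=10; arr=4 5 10 7 8 6 12 13 14 16 17 19 18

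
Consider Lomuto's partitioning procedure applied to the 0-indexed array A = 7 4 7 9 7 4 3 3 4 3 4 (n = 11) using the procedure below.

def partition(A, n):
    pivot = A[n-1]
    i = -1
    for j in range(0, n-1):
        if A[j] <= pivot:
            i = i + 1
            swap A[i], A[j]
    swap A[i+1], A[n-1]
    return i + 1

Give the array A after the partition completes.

pivot=4, i=-1
j=0: 7>4, skip
j=1: 4≤4, i=0, swap(0,1) ⇒ 4 7 7 9 7 4 3 3 4 3 4
j=2: 7>4, skip
j=3: 9>4, skip
j=4: 7>4, skip
j=5: 4≤4, i=1, swap(1,5) ⇒ 4 4 7 9 7 7 3 3 4 3 4
j=6: 3≤4, i=2, swap(2,6) ⇒ 4 4 3 9 7 7 7 3 4 3 4
j=7: 3≤4, i=3, swap(3,7) ⇒ 4 4 3 3 7 7 7 9 4 3 4
j=8: 4≤4, i=4, swap(4,8) ⇒ 4 4 3 3 4 7 7 9 7 3 4
j=9: 3≤4, i=5, swap(5,9) ⇒ 4 4 3 3 4 3 7 9 7 7 4
swap(6,10) ⇒ 4 4 3 3 4 3 4 9 7 7 7; return 6

4 4 3 3 4 3 4 9 7 7 7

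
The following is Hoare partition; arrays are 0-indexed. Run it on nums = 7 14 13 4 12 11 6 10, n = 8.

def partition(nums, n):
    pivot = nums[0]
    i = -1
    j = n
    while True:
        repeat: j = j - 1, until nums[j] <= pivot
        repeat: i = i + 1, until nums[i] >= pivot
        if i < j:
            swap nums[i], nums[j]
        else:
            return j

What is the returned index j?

1

pivot = nums[0] = 7; i = -1, j = 8
j→6 (nums[6]=6≤7), i→0 (nums[0]=7≥7); i<j, swap → 6 14 13 4 12 11 7 10
j→3 (nums[3]=4≤7), i→1 (nums[1]=14≥7); i<j, swap → 6 4 13 14 12 11 7 10
j→1, i→2; i≥j, return j=1. nums = 6 4 13 14 12 11 7 10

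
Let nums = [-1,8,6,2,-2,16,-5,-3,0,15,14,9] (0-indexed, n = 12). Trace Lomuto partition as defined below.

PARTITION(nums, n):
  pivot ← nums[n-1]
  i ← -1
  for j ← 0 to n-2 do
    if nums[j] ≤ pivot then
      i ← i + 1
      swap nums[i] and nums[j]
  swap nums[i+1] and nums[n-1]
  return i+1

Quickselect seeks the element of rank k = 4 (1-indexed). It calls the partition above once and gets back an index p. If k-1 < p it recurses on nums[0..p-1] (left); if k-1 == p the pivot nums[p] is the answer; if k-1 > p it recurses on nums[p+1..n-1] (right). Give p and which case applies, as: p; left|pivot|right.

pivot = nums[11] = 9; i = -1
j=0: nums[0]=-1 ≤ 9 → i=0, swap nums[0],nums[0] (no change) → [-1,8,6,2,-2,16,-5,-3,0,15,14,9]
j=1: nums[1]=8 ≤ 9 → i=1, swap nums[1],nums[1] (no change) → [-1,8,6,2,-2,16,-5,-3,0,15,14,9]
j=2: nums[2]=6 ≤ 9 → i=2, swap nums[2],nums[2] (no change) → [-1,8,6,2,-2,16,-5,-3,0,15,14,9]
j=3: nums[3]=2 ≤ 9 → i=3, swap nums[3],nums[3] (no change) → [-1,8,6,2,-2,16,-5,-3,0,15,14,9]
j=4: nums[4]=-2 ≤ 9 → i=4, swap nums[4],nums[4] (no change) → [-1,8,6,2,-2,16,-5,-3,0,15,14,9]
j=5: nums[5]=16 > 9 → no swap
j=6: nums[6]=-5 ≤ 9 → i=5, swap nums[5],nums[6] → [-1,8,6,2,-2,-5,16,-3,0,15,14,9]
j=7: nums[7]=-3 ≤ 9 → i=6, swap nums[6],nums[7] → [-1,8,6,2,-2,-5,-3,16,0,15,14,9]
j=8: nums[8]=0 ≤ 9 → i=7, swap nums[7],nums[8] → [-1,8,6,2,-2,-5,-3,0,16,15,14,9]
j=9: nums[9]=15 > 9 → no swap
j=10: nums[10]=14 > 9 → no swap
final swap nums[8],nums[11] → [-1,8,6,2,-2,-5,-3,0,9,15,14,16]; return 8
p = 8; k-1 = 3 < 8 ⇒ left

8; left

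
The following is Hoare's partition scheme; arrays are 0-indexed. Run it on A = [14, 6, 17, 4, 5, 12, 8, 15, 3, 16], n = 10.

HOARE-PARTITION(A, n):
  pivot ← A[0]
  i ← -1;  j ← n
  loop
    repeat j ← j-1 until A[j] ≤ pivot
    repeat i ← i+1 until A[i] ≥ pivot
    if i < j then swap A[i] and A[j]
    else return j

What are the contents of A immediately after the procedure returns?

pivot=14
j stops at 8 (3), i stops at 0 (14); swap ⇒ [3, 6, 17, 4, 5, 12, 8, 15, 14, 16]
j stops at 6 (8), i stops at 2 (17); swap ⇒ [3, 6, 8, 4, 5, 12, 17, 15, 14, 16]
j stops at 5, i stops at 6; i≥j ⇒ return 5. A=[3, 6, 8, 4, 5, 12, 17, 15, 14, 16]

[3, 6, 8, 4, 5, 12, 17, 15, 14, 16]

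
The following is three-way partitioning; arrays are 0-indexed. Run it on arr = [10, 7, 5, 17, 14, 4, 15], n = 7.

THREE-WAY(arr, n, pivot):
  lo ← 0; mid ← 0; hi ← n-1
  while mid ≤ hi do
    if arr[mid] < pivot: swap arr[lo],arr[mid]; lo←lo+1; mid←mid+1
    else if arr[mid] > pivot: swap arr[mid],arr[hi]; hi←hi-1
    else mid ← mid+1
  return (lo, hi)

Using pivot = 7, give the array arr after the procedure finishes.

[4, 5, 7, 14, 17, 15, 10]

pivot = 7; lo=0, mid=0, hi=6
arr[mid]=10>7: swap arr[0],arr[6]; hi=5 → [15, 7, 5, 17, 14, 4, 10]
arr[mid]=15>7: swap arr[0],arr[5]; hi=4 → [4, 7, 5, 17, 14, 15, 10]
arr[mid]=4<7: swap arr[0],arr[0]; lo=1,mid=1 → [4, 7, 5, 17, 14, 15, 10]
arr[mid]=7=7: mid=2
arr[mid]=5<7: swap arr[1],arr[2]; lo=2,mid=3 → [4, 5, 7, 17, 14, 15, 10]
arr[mid]=17>7: swap arr[3],arr[4]; hi=3 → [4, 5, 7, 14, 17, 15, 10]
arr[mid]=14>7: swap arr[3],arr[3]; hi=2 → [4, 5, 7, 14, 17, 15, 10]
end: lo=2, hi=2; arr = [4, 5, 7, 14, 17, 15, 10]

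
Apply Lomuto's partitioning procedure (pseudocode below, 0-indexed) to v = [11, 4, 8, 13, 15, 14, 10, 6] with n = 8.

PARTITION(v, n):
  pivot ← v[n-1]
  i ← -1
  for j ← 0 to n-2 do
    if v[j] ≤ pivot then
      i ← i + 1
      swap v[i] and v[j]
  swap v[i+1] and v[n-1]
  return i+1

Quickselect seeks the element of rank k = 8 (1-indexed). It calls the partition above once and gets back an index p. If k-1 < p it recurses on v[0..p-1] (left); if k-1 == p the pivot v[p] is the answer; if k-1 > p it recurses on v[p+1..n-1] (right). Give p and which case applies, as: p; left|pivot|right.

1; right

pivot=6, i=-1
j=0: 11>6, skip
j=1: 4≤6, i=0, swap(0,1) ⇒ [4, 11, 8, 13, 15, 14, 10, 6]
j=2: 8>6, skip
j=3: 13>6, skip
j=4: 15>6, skip
j=5: 14>6, skip
j=6: 10>6, skip
swap(1,7) ⇒ [4, 6, 8, 13, 15, 14, 10, 11]; return 1
p = 1; k-1 = 7 > 1 ⇒ right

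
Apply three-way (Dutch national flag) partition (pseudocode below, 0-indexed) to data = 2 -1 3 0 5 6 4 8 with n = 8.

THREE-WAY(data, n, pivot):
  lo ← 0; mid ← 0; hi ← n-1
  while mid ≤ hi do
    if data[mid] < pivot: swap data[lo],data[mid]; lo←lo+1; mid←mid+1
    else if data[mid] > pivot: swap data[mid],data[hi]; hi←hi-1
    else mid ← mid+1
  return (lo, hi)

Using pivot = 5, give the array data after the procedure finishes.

pivot = 5; lo=0, mid=0, hi=7
data[mid]=2<5: swap data[0],data[0]; lo=1,mid=1 → 2 -1 3 0 5 6 4 8
data[mid]=-1<5: swap data[1],data[1]; lo=2,mid=2 → 2 -1 3 0 5 6 4 8
data[mid]=3<5: swap data[2],data[2]; lo=3,mid=3 → 2 -1 3 0 5 6 4 8
data[mid]=0<5: swap data[3],data[3]; lo=4,mid=4 → 2 -1 3 0 5 6 4 8
data[mid]=5=5: mid=5
data[mid]=6>5: swap data[5],data[7]; hi=6 → 2 -1 3 0 5 8 4 6
data[mid]=8>5: swap data[5],data[6]; hi=5 → 2 -1 3 0 5 4 8 6
data[mid]=4<5: swap data[4],data[5]; lo=5,mid=6 → 2 -1 3 0 4 5 8 6
end: lo=5, hi=5; data = 2 -1 3 0 4 5 8 6

2 -1 3 0 4 5 8 6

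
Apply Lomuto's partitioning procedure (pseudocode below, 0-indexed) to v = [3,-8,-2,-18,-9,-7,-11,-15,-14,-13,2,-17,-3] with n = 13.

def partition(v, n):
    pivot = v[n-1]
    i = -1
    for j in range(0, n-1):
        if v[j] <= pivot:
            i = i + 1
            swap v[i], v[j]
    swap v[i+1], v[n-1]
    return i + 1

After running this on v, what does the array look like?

[-8,-18,-9,-7,-11,-15,-14,-13,-17,-3,2,-2,3]

pivot = v[12] = -3; i = -1
j=0: v[0]=3 > -3 → no swap
j=1: v[1]=-8 ≤ -3 → i=0, swap v[0],v[1] → [-8,3,-2,-18,-9,-7,-11,-15,-14,-13,2,-17,-3]
j=2: v[2]=-2 > -3 → no swap
j=3: v[3]=-18 ≤ -3 → i=1, swap v[1],v[3] → [-8,-18,-2,3,-9,-7,-11,-15,-14,-13,2,-17,-3]
j=4: v[4]=-9 ≤ -3 → i=2, swap v[2],v[4] → [-8,-18,-9,3,-2,-7,-11,-15,-14,-13,2,-17,-3]
j=5: v[5]=-7 ≤ -3 → i=3, swap v[3],v[5] → [-8,-18,-9,-7,-2,3,-11,-15,-14,-13,2,-17,-3]
j=6: v[6]=-11 ≤ -3 → i=4, swap v[4],v[6] → [-8,-18,-9,-7,-11,3,-2,-15,-14,-13,2,-17,-3]
j=7: v[7]=-15 ≤ -3 → i=5, swap v[5],v[7] → [-8,-18,-9,-7,-11,-15,-2,3,-14,-13,2,-17,-3]
j=8: v[8]=-14 ≤ -3 → i=6, swap v[6],v[8] → [-8,-18,-9,-7,-11,-15,-14,3,-2,-13,2,-17,-3]
j=9: v[9]=-13 ≤ -3 → i=7, swap v[7],v[9] → [-8,-18,-9,-7,-11,-15,-14,-13,-2,3,2,-17,-3]
j=10: v[10]=2 > -3 → no swap
j=11: v[11]=-17 ≤ -3 → i=8, swap v[8],v[11] → [-8,-18,-9,-7,-11,-15,-14,-13,-17,3,2,-2,-3]
final swap v[9],v[12] → [-8,-18,-9,-7,-11,-15,-14,-13,-17,-3,2,-2,3]; return 9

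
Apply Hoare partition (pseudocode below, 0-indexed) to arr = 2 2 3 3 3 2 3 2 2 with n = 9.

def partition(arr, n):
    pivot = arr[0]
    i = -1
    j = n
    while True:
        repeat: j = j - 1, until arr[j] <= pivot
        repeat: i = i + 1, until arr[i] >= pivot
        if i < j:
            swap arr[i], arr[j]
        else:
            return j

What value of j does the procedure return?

pivot = arr[0] = 2; i = -1, j = 9
j→8 (arr[8]=2≤2), i→0 (arr[0]=2≥2); i<j, swap → 2 2 3 3 3 2 3 2 2
j→7 (arr[7]=2≤2), i→1 (arr[1]=2≥2); i<j, swap → 2 2 3 3 3 2 3 2 2
j→5 (arr[5]=2≤2), i→2 (arr[2]=3≥2); i<j, swap → 2 2 2 3 3 3 3 2 2
j→2, i→3; i≥j, return j=2. arr = 2 2 2 3 3 3 3 2 2

2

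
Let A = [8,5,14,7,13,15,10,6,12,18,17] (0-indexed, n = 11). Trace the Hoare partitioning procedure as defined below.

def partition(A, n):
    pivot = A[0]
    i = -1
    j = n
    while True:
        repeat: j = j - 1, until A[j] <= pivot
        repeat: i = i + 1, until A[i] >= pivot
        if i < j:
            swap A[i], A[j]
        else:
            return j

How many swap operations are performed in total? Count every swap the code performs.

2

pivot = A[0] = 8; i = -1, j = 11
j→7 (A[7]=6≤8), i→0 (A[0]=8≥8); i<j, swap → [6,5,14,7,13,15,10,8,12,18,17]
j→3 (A[3]=7≤8), i→2 (A[2]=14≥8); i<j, swap → [6,5,7,14,13,15,10,8,12,18,17]
j→2, i→3; i≥j, return j=2. A = [6,5,7,14,13,15,10,8,12,18,17]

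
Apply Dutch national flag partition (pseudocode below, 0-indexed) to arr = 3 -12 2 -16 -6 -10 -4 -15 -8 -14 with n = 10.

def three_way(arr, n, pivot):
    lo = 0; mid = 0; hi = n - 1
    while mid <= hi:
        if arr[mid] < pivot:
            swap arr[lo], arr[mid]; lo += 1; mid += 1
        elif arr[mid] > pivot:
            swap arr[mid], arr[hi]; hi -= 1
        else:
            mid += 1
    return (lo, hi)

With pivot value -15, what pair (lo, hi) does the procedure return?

(1, 1)

lo=0 mid=0 hi=9
3>-15: swap(0,9), hi=8 ⇒ -14 -12 2 -16 -6 -10 -4 -15 -8 3
-14>-15: swap(0,8), hi=7 ⇒ -8 -12 2 -16 -6 -10 -4 -15 -14 3
-8>-15: swap(0,7), hi=6 ⇒ -15 -12 2 -16 -6 -10 -4 -8 -14 3
-15=-15: mid=1
-12>-15: swap(1,6), hi=5 ⇒ -15 -4 2 -16 -6 -10 -12 -8 -14 3
-4>-15: swap(1,5), hi=4 ⇒ -15 -10 2 -16 -6 -4 -12 -8 -14 3
-10>-15: swap(1,4), hi=3 ⇒ -15 -6 2 -16 -10 -4 -12 -8 -14 3
-6>-15: swap(1,3), hi=2 ⇒ -15 -16 2 -6 -10 -4 -12 -8 -14 3
-16<-15: swap(0,1), lo=1 mid=2 ⇒ -16 -15 2 -6 -10 -4 -12 -8 -14 3
2>-15: swap(2,2), hi=1 ⇒ -16 -15 2 -6 -10 -4 -12 -8 -14 3
done. lo=1 hi=1; arr=-16 -15 2 -6 -10 -4 -12 -8 -14 3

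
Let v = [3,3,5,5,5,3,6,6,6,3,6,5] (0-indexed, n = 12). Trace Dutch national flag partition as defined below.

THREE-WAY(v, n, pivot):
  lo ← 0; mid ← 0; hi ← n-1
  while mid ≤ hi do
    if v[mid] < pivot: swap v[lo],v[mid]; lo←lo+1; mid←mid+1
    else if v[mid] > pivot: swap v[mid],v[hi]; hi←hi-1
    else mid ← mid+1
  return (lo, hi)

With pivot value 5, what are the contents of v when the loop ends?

pivot = 5; lo=0, mid=0, hi=11
v[mid]=3<5: swap v[0],v[0]; lo=1,mid=1 → [3,3,5,5,5,3,6,6,6,3,6,5]
v[mid]=3<5: swap v[1],v[1]; lo=2,mid=2 → [3,3,5,5,5,3,6,6,6,3,6,5]
v[mid]=5=5: mid=3
v[mid]=5=5: mid=4
v[mid]=5=5: mid=5
v[mid]=3<5: swap v[2],v[5]; lo=3,mid=6 → [3,3,3,5,5,5,6,6,6,3,6,5]
v[mid]=6>5: swap v[6],v[11]; hi=10 → [3,3,3,5,5,5,5,6,6,3,6,6]
v[mid]=5=5: mid=7
v[mid]=6>5: swap v[7],v[10]; hi=9 → [3,3,3,5,5,5,5,6,6,3,6,6]
v[mid]=6>5: swap v[7],v[9]; hi=8 → [3,3,3,5,5,5,5,3,6,6,6,6]
v[mid]=3<5: swap v[3],v[7]; lo=4,mid=8 → [3,3,3,3,5,5,5,5,6,6,6,6]
v[mid]=6>5: swap v[8],v[8]; hi=7 → [3,3,3,3,5,5,5,5,6,6,6,6]
end: lo=4, hi=7; v = [3,3,3,3,5,5,5,5,6,6,6,6]

[3,3,3,3,5,5,5,5,6,6,6,6]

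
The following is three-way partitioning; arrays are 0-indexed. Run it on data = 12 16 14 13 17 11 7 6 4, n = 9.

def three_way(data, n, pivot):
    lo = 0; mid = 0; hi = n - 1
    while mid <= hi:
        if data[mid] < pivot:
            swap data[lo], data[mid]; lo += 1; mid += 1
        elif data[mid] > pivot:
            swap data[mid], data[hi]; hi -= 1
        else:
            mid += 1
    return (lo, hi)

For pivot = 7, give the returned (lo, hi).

lo=0 mid=0 hi=8
12>7: swap(0,8), hi=7 ⇒ 4 16 14 13 17 11 7 6 12
4<7: swap(0,0), lo=1 mid=1 ⇒ 4 16 14 13 17 11 7 6 12
16>7: swap(1,7), hi=6 ⇒ 4 6 14 13 17 11 7 16 12
6<7: swap(1,1), lo=2 mid=2 ⇒ 4 6 14 13 17 11 7 16 12
14>7: swap(2,6), hi=5 ⇒ 4 6 7 13 17 11 14 16 12
7=7: mid=3
13>7: swap(3,5), hi=4 ⇒ 4 6 7 11 17 13 14 16 12
11>7: swap(3,4), hi=3 ⇒ 4 6 7 17 11 13 14 16 12
17>7: swap(3,3), hi=2 ⇒ 4 6 7 17 11 13 14 16 12
done. lo=2 hi=2; data=4 6 7 17 11 13 14 16 12

(2, 2)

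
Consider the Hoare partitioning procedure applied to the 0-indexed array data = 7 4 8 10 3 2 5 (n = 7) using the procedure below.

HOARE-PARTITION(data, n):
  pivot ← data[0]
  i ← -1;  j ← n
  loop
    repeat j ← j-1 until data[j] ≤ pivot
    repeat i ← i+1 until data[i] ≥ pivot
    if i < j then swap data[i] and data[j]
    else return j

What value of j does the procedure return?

3

pivot = data[0] = 7; i = -1, j = 7
j→6 (data[6]=5≤7), i→0 (data[0]=7≥7); i<j, swap → 5 4 8 10 3 2 7
j→5 (data[5]=2≤7), i→2 (data[2]=8≥7); i<j, swap → 5 4 2 10 3 8 7
j→4 (data[4]=3≤7), i→3 (data[3]=10≥7); i<j, swap → 5 4 2 3 10 8 7
j→3, i→4; i≥j, return j=3. data = 5 4 2 3 10 8 7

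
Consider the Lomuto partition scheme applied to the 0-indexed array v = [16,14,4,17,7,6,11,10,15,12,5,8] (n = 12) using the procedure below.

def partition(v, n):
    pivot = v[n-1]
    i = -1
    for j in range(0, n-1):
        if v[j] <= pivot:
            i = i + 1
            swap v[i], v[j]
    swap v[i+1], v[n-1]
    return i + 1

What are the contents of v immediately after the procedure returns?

pivot = v[11] = 8; i = -1
j=0: v[0]=16 > 8 → no swap
j=1: v[1]=14 > 8 → no swap
j=2: v[2]=4 ≤ 8 → i=0, swap v[0],v[2] → [4,14,16,17,7,6,11,10,15,12,5,8]
j=3: v[3]=17 > 8 → no swap
j=4: v[4]=7 ≤ 8 → i=1, swap v[1],v[4] → [4,7,16,17,14,6,11,10,15,12,5,8]
j=5: v[5]=6 ≤ 8 → i=2, swap v[2],v[5] → [4,7,6,17,14,16,11,10,15,12,5,8]
j=6: v[6]=11 > 8 → no swap
j=7: v[7]=10 > 8 → no swap
j=8: v[8]=15 > 8 → no swap
j=9: v[9]=12 > 8 → no swap
j=10: v[10]=5 ≤ 8 → i=3, swap v[3],v[10] → [4,7,6,5,14,16,11,10,15,12,17,8]
final swap v[4],v[11] → [4,7,6,5,8,16,11,10,15,12,17,14]; return 4

[4,7,6,5,8,16,11,10,15,12,17,14]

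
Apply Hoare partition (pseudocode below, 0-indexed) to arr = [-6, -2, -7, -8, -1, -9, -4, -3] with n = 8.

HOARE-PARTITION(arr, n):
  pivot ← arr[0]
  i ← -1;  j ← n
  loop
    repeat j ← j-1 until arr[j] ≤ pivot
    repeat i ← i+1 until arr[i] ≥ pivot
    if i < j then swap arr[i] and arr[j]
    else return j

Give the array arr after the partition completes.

pivot = arr[0] = -6; i = -1, j = 8
j→5 (arr[5]=-9≤-6), i→0 (arr[0]=-6≥-6); i<j, swap → [-9, -2, -7, -8, -1, -6, -4, -3]
j→3 (arr[3]=-8≤-6), i→1 (arr[1]=-2≥-6); i<j, swap → [-9, -8, -7, -2, -1, -6, -4, -3]
j→2, i→3; i≥j, return j=2. arr = [-9, -8, -7, -2, -1, -6, -4, -3]

[-9, -8, -7, -2, -1, -6, -4, -3]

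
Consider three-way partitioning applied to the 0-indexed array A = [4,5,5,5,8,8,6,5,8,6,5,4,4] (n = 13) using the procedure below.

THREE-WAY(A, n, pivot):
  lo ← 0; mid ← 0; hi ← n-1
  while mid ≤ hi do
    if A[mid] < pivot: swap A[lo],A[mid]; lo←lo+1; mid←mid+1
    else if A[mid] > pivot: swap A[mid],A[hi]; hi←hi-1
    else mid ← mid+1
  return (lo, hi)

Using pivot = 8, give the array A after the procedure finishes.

[4,5,5,5,6,5,6,5,4,4,8,8,8]

pivot = 8; lo=0, mid=0, hi=12
A[mid]=4<8: swap A[0],A[0]; lo=1,mid=1 → [4,5,5,5,8,8,6,5,8,6,5,4,4]
A[mid]=5<8: swap A[1],A[1]; lo=2,mid=2 → [4,5,5,5,8,8,6,5,8,6,5,4,4]
A[mid]=5<8: swap A[2],A[2]; lo=3,mid=3 → [4,5,5,5,8,8,6,5,8,6,5,4,4]
A[mid]=5<8: swap A[3],A[3]; lo=4,mid=4 → [4,5,5,5,8,8,6,5,8,6,5,4,4]
A[mid]=8=8: mid=5
A[mid]=8=8: mid=6
A[mid]=6<8: swap A[4],A[6]; lo=5,mid=7 → [4,5,5,5,6,8,8,5,8,6,5,4,4]
A[mid]=5<8: swap A[5],A[7]; lo=6,mid=8 → [4,5,5,5,6,5,8,8,8,6,5,4,4]
A[mid]=8=8: mid=9
A[mid]=6<8: swap A[6],A[9]; lo=7,mid=10 → [4,5,5,5,6,5,6,8,8,8,5,4,4]
A[mid]=5<8: swap A[7],A[10]; lo=8,mid=11 → [4,5,5,5,6,5,6,5,8,8,8,4,4]
A[mid]=4<8: swap A[8],A[11]; lo=9,mid=12 → [4,5,5,5,6,5,6,5,4,8,8,8,4]
A[mid]=4<8: swap A[9],A[12]; lo=10,mid=13 → [4,5,5,5,6,5,6,5,4,4,8,8,8]
end: lo=10, hi=12; A = [4,5,5,5,6,5,6,5,4,4,8,8,8]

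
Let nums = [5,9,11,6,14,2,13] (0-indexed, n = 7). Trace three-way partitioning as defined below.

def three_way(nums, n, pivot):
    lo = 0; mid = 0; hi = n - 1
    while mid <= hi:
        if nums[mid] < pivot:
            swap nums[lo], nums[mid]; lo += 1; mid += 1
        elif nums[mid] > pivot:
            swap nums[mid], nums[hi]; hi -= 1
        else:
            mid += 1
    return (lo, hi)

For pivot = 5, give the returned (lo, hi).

(1, 1)

pivot = 5; lo=0, mid=0, hi=6
nums[mid]=5=5: mid=1
nums[mid]=9>5: swap nums[1],nums[6]; hi=5 → [5,13,11,6,14,2,9]
nums[mid]=13>5: swap nums[1],nums[5]; hi=4 → [5,2,11,6,14,13,9]
nums[mid]=2<5: swap nums[0],nums[1]; lo=1,mid=2 → [2,5,11,6,14,13,9]
nums[mid]=11>5: swap nums[2],nums[4]; hi=3 → [2,5,14,6,11,13,9]
nums[mid]=14>5: swap nums[2],nums[3]; hi=2 → [2,5,6,14,11,13,9]
nums[mid]=6>5: swap nums[2],nums[2]; hi=1 → [2,5,6,14,11,13,9]
end: lo=1, hi=1; nums = [2,5,6,14,11,13,9]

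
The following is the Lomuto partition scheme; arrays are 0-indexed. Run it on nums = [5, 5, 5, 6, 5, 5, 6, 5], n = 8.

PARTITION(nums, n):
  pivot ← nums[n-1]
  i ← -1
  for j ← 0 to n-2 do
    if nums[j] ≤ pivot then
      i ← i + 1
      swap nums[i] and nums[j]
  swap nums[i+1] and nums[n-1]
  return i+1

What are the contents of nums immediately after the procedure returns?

[5, 5, 5, 5, 5, 5, 6, 6]

pivot = nums[7] = 5; i = -1
j=0: nums[0]=5 ≤ 5 → i=0, swap nums[0],nums[0] (no change) → [5, 5, 5, 6, 5, 5, 6, 5]
j=1: nums[1]=5 ≤ 5 → i=1, swap nums[1],nums[1] (no change) → [5, 5, 5, 6, 5, 5, 6, 5]
j=2: nums[2]=5 ≤ 5 → i=2, swap nums[2],nums[2] (no change) → [5, 5, 5, 6, 5, 5, 6, 5]
j=3: nums[3]=6 > 5 → no swap
j=4: nums[4]=5 ≤ 5 → i=3, swap nums[3],nums[4] → [5, 5, 5, 5, 6, 5, 6, 5]
j=5: nums[5]=5 ≤ 5 → i=4, swap nums[4],nums[5] → [5, 5, 5, 5, 5, 6, 6, 5]
j=6: nums[6]=6 > 5 → no swap
final swap nums[5],nums[7] → [5, 5, 5, 5, 5, 5, 6, 6]; return 5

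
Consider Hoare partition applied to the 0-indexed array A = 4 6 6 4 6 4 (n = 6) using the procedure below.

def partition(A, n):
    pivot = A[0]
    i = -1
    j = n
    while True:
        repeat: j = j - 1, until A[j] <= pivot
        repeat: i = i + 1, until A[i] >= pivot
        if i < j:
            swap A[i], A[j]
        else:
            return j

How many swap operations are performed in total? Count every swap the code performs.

pivot=4
j stops at 5 (4), i stops at 0 (4); swap ⇒ 4 6 6 4 6 4
j stops at 3 (4), i stops at 1 (6); swap ⇒ 4 4 6 6 6 4
j stops at 1, i stops at 2; i≥j ⇒ return 1. A=4 4 6 6 6 4

2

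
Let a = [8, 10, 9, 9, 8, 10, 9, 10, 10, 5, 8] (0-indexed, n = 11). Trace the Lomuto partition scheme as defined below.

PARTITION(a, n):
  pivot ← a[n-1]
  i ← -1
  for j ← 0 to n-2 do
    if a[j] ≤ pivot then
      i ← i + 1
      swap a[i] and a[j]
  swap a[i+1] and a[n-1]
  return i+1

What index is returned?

pivot = a[10] = 8; i = -1
j=0: a[0]=8 ≤ 8 → i=0, swap a[0],a[0] (no change) → [8, 10, 9, 9, 8, 10, 9, 10, 10, 5, 8]
j=1: a[1]=10 > 8 → no swap
j=2: a[2]=9 > 8 → no swap
j=3: a[3]=9 > 8 → no swap
j=4: a[4]=8 ≤ 8 → i=1, swap a[1],a[4] → [8, 8, 9, 9, 10, 10, 9, 10, 10, 5, 8]
j=5: a[5]=10 > 8 → no swap
j=6: a[6]=9 > 8 → no swap
j=7: a[7]=10 > 8 → no swap
j=8: a[8]=10 > 8 → no swap
j=9: a[9]=5 ≤ 8 → i=2, swap a[2],a[9] → [8, 8, 5, 9, 10, 10, 9, 10, 10, 9, 8]
final swap a[3],a[10] → [8, 8, 5, 8, 10, 10, 9, 10, 10, 9, 9]; return 3

3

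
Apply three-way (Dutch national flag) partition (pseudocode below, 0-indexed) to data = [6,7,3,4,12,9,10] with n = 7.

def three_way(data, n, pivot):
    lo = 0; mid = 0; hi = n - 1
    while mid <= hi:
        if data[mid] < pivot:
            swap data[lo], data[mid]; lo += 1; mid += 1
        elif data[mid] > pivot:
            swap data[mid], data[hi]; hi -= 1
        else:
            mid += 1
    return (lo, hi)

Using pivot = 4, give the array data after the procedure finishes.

pivot = 4; lo=0, mid=0, hi=6
data[mid]=6>4: swap data[0],data[6]; hi=5 → [10,7,3,4,12,9,6]
data[mid]=10>4: swap data[0],data[5]; hi=4 → [9,7,3,4,12,10,6]
data[mid]=9>4: swap data[0],data[4]; hi=3 → [12,7,3,4,9,10,6]
data[mid]=12>4: swap data[0],data[3]; hi=2 → [4,7,3,12,9,10,6]
data[mid]=4=4: mid=1
data[mid]=7>4: swap data[1],data[2]; hi=1 → [4,3,7,12,9,10,6]
data[mid]=3<4: swap data[0],data[1]; lo=1,mid=2 → [3,4,7,12,9,10,6]
end: lo=1, hi=1; data = [3,4,7,12,9,10,6]

[3,4,7,12,9,10,6]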